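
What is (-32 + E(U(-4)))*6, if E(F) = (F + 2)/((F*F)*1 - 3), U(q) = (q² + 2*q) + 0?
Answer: -11652/61 ≈ -191.02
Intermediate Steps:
U(q) = q² + 2*q
E(F) = (2 + F)/(-3 + F²) (E(F) = (2 + F)/(F²*1 - 3) = (2 + F)/(F² - 3) = (2 + F)/(-3 + F²))
(-32 + E(U(-4)))*6 = (-32 + (2 - 4*(2 - 4))/(-3 + (-4*(2 - 4))²))*6 = (-32 + (2 - 4*(-2))/(-3 + (-4*(-2))²))*6 = (-32 + (2 + 8)/(-3 + 8²))*6 = (-32 + 10/(-3 + 64))*6 = (-32 + 10/61)*6 = -1942/61*6 = -11652/61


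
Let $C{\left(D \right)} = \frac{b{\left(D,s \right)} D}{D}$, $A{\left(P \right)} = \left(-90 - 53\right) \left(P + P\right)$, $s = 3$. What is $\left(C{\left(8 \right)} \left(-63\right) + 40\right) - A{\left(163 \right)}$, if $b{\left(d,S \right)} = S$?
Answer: $46469$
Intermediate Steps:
$A{\left(P \right)} = - 286 P$ ($A{\left(P \right)} = - 143 \cdot 2 P = - 286 P$)
$C{\left(D \right)} = 3$ ($C{\left(D \right)} = \frac{3 D}{D} = 3$)
$\left(C{\left(8 \right)} \left(-63\right) + 40\right) - A{\left(163 \right)} = \left(3 \left(-63\right) + 40\right) - \left(-286\right) 163 = \left(-189 + 40\right) - -46618 = -149 + 46618 = 46469$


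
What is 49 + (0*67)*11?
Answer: 49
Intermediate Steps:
49 + (0*67)*11 = 49 + 0*11 = 49 + 0 = 49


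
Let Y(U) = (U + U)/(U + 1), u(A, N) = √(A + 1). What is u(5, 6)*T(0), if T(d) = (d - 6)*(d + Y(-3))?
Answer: -18*√6 ≈ -44.091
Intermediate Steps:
u(A, N) = √(1 + A)
Y(U) = 2*U/(1 + U) (Y(U) = (2*U)/(1 + U) = 2*U/(1 + U))
T(d) = (-6 + d)*(3 + d) (T(d) = (d - 6)*(d + 2*(-3)/(1 - 3)) = (-6 + d)*(d + 2*(-3)/(-2)) = (-6 + d)*(d + 2*(-3)*(-½)) = (-6 + d)*(d + 3) = (-6 + d)*(3 + d))
u(5, 6)*T(0) = √(1 + 5)*(-18 + 0² - 3*0) = √6*(-18 + 0 + 0) = √6*(-18) = -18*√6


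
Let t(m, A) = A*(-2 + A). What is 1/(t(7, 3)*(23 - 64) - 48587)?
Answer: -1/48710 ≈ -2.0530e-5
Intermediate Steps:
1/(t(7, 3)*(23 - 64) - 48587) = 1/((3*(-2 + 3))*(23 - 64) - 48587) = 1/((3*1)*(-41) - 48587) = 1/(3*(-41) - 48587) = 1/(-123 - 48587) = 1/(-48710) = -1/48710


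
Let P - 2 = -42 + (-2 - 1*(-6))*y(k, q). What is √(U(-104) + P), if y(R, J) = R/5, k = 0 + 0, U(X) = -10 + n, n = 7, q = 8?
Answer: I*√43 ≈ 6.5574*I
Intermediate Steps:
U(X) = -3 (U(X) = -10 + 7 = -3)
k = 0
y(R, J) = R/5 (y(R, J) = R*(⅕) = R/5)
P = -40 (P = 2 + (-42 + (-2 - 1*(-6))*((⅕)*0)) = 2 + (-42 + (-2 + 6)*0) = 2 + (-42 + 4*0) = 2 + (-42 + 0) = 2 - 42 = -40)
√(U(-104) + P) = √(-3 - 40) = √(-43) = I*√43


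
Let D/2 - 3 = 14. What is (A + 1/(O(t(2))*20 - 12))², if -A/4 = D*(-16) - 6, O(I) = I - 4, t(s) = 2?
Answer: 13087131201/2704 ≈ 4.8399e+6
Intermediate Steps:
D = 34 (D = 6 + 2*14 = 6 + 28 = 34)
O(I) = -4 + I
A = 2200 (A = -4*(34*(-16) - 6) = -4*(-544 - 6) = -4*(-550) = 2200)
(A + 1/(O(t(2))*20 - 12))² = (2200 + 1/((-4 + 2)*20 - 12))² = (2200 + 1/(-2*20 - 12))² = (2200 + 1/(-40 - 12))² = (2200 + 1/(-52))² = (2200 - 1/52)² = (114399/52)² = 13087131201/2704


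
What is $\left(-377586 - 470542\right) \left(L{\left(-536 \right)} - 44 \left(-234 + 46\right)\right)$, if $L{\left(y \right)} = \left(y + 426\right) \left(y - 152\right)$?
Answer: $-71202041856$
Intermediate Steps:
$L{\left(y \right)} = \left(-152 + y\right) \left(426 + y\right)$ ($L{\left(y \right)} = \left(426 + y\right) \left(-152 + y\right) = \left(-152 + y\right) \left(426 + y\right)$)
$\left(-377586 - 470542\right) \left(L{\left(-536 \right)} - 44 \left(-234 + 46\right)\right) = \left(-377586 - 470542\right) \left(\left(-64752 + \left(-536\right)^{2} + 274 \left(-536\right)\right) - 44 \left(-234 + 46\right)\right) = - 848128 \left(\left(-64752 + 287296 - 146864\right) - -8272\right) = - 848128 \left(75680 + 8272\right) = \left(-848128\right) 83952 = -71202041856$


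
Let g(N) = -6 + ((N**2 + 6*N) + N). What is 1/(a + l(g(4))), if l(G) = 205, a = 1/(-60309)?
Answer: 60309/12363344 ≈ 0.0048781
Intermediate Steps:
g(N) = -6 + N**2 + 7*N (g(N) = -6 + (N**2 + 7*N) = -6 + N**2 + 7*N)
a = -1/60309 ≈ -1.6581e-5
1/(a + l(g(4))) = 1/(-1/60309 + 205) = 1/(12363344/60309) = 60309/12363344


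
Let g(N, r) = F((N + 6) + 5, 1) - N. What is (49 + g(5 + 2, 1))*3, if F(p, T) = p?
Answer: 180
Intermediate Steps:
g(N, r) = 11 (g(N, r) = ((N + 6) + 5) - N = ((6 + N) + 5) - N = (11 + N) - N = 11)
(49 + g(5 + 2, 1))*3 = (49 + 11)*3 = 60*3 = 180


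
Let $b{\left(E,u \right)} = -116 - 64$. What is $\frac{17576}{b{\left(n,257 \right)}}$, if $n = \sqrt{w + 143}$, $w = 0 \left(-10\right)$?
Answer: $- \frac{4394}{45} \approx -97.644$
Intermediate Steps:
$w = 0$
$n = \sqrt{143}$ ($n = \sqrt{0 + 143} = \sqrt{143} \approx 11.958$)
$b{\left(E,u \right)} = -180$
$\frac{17576}{b{\left(n,257 \right)}} = \frac{17576}{-180} = 17576 \left(- \frac{1}{180}\right) = - \frac{4394}{45}$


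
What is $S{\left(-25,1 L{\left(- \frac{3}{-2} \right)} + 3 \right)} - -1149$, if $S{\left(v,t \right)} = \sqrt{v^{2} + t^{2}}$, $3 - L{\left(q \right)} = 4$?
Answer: $1149 + \sqrt{629} \approx 1174.1$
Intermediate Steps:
$L{\left(q \right)} = -1$ ($L{\left(q \right)} = 3 - 4 = -1$)
$S{\left(v,t \right)} = \sqrt{t^{2} + v^{2}}$
$S{\left(-25,1 L{\left(- \frac{3}{-2} \right)} + 3 \right)} - -1149 = \sqrt{\left(1 \left(-1\right) + 3\right)^{2} + \left(-25\right)^{2}} - -1149 = \sqrt{\left(-1 + 3\right)^{2} + 625} + 1149 = \sqrt{2^{2} + 625} + 1149 = \sqrt{4 + 625} + 1149 = \sqrt{629} + 1149 = 1149 + \sqrt{629}$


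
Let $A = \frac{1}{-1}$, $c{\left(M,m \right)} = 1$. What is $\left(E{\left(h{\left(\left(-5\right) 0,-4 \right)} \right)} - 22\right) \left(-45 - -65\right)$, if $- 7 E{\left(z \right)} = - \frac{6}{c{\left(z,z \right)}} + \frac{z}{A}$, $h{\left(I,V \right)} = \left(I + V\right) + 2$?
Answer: $- \frac{3000}{7} \approx -428.57$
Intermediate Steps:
$h{\left(I,V \right)} = 2 + I + V$
$A = -1$
$E{\left(z \right)} = \frac{6}{7} + \frac{z}{7}$ ($E{\left(z \right)} = - \frac{- \frac{6}{1} + \frac{z}{-1}}{7} = - \frac{\left(-6\right) 1 + z \left(-1\right)}{7} = - \frac{-6 - z}{7} = \frac{6}{7} + \frac{z}{7}$)
$\left(E{\left(h{\left(\left(-5\right) 0,-4 \right)} \right)} - 22\right) \left(-45 - -65\right) = \left(\left(\frac{6}{7} + \frac{2 - 0 - 4}{7}\right) - 22\right) \left(-45 - -65\right) = \left(\left(\frac{6}{7} + \frac{2 + 0 - 4}{7}\right) - 22\right) \left(-45 + 65\right) = \left(\left(\frac{6}{7} + \frac{1}{7} \left(-2\right)\right) - 22\right) 20 = \left(\left(\frac{6}{7} - \frac{2}{7}\right) - 22\right) 20 = \left(\frac{4}{7} - 22\right) 20 = \left(- \frac{150}{7}\right) 20 = - \frac{3000}{7}$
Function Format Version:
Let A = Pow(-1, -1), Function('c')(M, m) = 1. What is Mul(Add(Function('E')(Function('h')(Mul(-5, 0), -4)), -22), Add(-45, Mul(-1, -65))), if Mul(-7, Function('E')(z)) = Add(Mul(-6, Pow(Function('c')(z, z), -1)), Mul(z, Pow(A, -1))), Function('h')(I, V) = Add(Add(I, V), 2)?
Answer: Rational(-3000, 7) ≈ -428.57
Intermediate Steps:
Function('h')(I, V) = Add(2, I, V)
A = -1
Function('E')(z) = Add(Rational(6, 7), Mul(Rational(1, 7), z)) (Function('E')(z) = Mul(Rational(-1, 7), Add(Mul(-6, Pow(1, -1)), Mul(z, Pow(-1, -1)))) = Mul(Rational(-1, 7), Add(Mul(-6, 1), Mul(z, -1))) = Mul(Rational(-1, 7), Add(-6, Mul(-1, z))) = Add(Rational(6, 7), Mul(Rational(1, 7), z)))
Mul(Add(Function('E')(Function('h')(Mul(-5, 0), -4)), -22), Add(-45, Mul(-1, -65))) = Mul(Add(Add(Rational(6, 7), Mul(Rational(1, 7), Add(2, Mul(-5, 0), -4))), -22), Add(-45, Mul(-1, -65))) = Mul(Add(Add(Rational(6, 7), Mul(Rational(1, 7), Add(2, 0, -4))), -22), Add(-45, 65)) = Mul(Add(Add(Rational(6, 7), Mul(Rational(1, 7), -2)), -22), 20) = Mul(Add(Add(Rational(6, 7), Rational(-2, 7)), -22), 20) = Mul(Add(Rational(4, 7), -22), 20) = Mul(Rational(-150, 7), 20) = Rational(-3000, 7)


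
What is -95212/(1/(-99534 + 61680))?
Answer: 3604155048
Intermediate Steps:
-95212/(1/(-99534 + 61680)) = -95212/(1/(-37854)) = -95212/(-1/37854) = -95212*(-37854) = 3604155048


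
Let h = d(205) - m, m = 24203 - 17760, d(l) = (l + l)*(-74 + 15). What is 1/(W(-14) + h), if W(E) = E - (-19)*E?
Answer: -1/30913 ≈ -3.2349e-5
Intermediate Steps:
W(E) = 20*E (W(E) = E + 19*E = 20*E)
d(l) = -118*l (d(l) = (2*l)*(-59) = -118*l)
m = 6443
h = -30633 (h = -118*205 - 1*6443 = -24190 - 6443 = -30633)
1/(W(-14) + h) = 1/(20*(-14) - 30633) = 1/(-280 - 30633) = 1/(-30913) = -1/30913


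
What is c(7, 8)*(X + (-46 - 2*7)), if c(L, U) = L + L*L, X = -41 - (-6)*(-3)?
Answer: -6664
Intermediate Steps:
X = -59 (X = -41 - 1*18 = -41 - 18 = -59)
c(L, U) = L + L²
c(7, 8)*(X + (-46 - 2*7)) = (7*(1 + 7))*(-59 + (-46 - 2*7)) = (7*8)*(-59 + (-46 - 14)) = 56*(-59 - 60) = 56*(-119) = -6664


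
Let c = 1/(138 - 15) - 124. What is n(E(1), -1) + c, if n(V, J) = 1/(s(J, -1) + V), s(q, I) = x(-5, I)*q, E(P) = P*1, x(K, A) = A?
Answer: -30379/246 ≈ -123.49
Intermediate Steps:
E(P) = P
s(q, I) = I*q
n(V, J) = 1/(V - J) (n(V, J) = 1/(-J + V) = 1/(V - J))
c = -15251/123 (c = 1/123 - 124 = -15251/123 ≈ -123.99)
n(E(1), -1) + c = 1/(1 - 1*(-1)) - 15251/123 = 1/(1 + 1) - 15251/123 = 1/2 - 15251/123 = ½ - 15251/123 = -30379/246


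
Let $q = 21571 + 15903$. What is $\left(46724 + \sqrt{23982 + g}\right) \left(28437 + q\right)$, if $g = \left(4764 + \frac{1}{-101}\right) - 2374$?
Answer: $3079625564 + \frac{65911 \sqrt{269020671}}{101} \approx 3.0903 \cdot 10^{9}$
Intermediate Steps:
$q = 37474$
$g = \frac{241389}{101}$ ($g = \left(4764 - \frac{1}{101}\right) - 2374 = \frac{481163}{101} - 2374 = \frac{241389}{101} \approx 2390.0$)
$\left(46724 + \sqrt{23982 + g}\right) \left(28437 + q\right) = \left(46724 + \sqrt{23982 + \frac{241389}{101}}\right) \left(28437 + 37474\right) = \left(46724 + \sqrt{\frac{2663571}{101}}\right) 65911 = \left(46724 + \frac{\sqrt{269020671}}{101}\right) 65911 = 3079625564 + \frac{65911 \sqrt{269020671}}{101}$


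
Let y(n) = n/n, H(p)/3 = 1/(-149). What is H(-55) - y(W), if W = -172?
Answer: -152/149 ≈ -1.0201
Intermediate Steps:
H(p) = -3/149 (H(p) = 3/(-149) = 3*(-1/149) = -3/149)
y(n) = 1
H(-55) - y(W) = -3/149 - 1*1 = -3/149 - 1 = -152/149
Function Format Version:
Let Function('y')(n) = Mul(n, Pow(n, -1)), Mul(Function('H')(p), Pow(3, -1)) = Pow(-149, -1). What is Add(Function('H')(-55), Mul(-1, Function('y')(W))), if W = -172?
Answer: Rational(-152, 149) ≈ -1.0201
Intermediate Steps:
Function('H')(p) = Rational(-3, 149) (Function('H')(p) = Mul(3, Pow(-149, -1)) = Mul(3, Rational(-1, 149)) = Rational(-3, 149))
Function('y')(n) = 1
Add(Function('H')(-55), Mul(-1, Function('y')(W))) = Add(Rational(-3, 149), Mul(-1, 1)) = Add(Rational(-3, 149), -1) = Rational(-152, 149)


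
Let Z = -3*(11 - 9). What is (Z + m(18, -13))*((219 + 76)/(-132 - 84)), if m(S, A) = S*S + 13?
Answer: -97645/216 ≈ -452.06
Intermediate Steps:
Z = -6 (Z = -3*2 = -6)
m(S, A) = 13 + S² (m(S, A) = S² + 13 = 13 + S²)
(Z + m(18, -13))*((219 + 76)/(-132 - 84)) = (-6 + (13 + 18²))*((219 + 76)/(-132 - 84)) = (-6 + (13 + 324))*(295/(-216)) = (-6 + 337)*(295*(-1/216)) = 331*(-295/216) = -97645/216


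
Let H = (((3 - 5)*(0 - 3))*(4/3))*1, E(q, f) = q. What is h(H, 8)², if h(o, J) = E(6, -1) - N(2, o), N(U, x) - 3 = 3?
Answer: 0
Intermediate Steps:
N(U, x) = 6 (N(U, x) = 3 + 3 = 6)
H = 8 (H = ((-2*(-3))*(4*(⅓)))*1 = (6*(4/3))*1 = 8*1 = 8)
h(o, J) = 0 (h(o, J) = 6 - 1*6 = 6 - 6 = 0)
h(H, 8)² = 0² = 0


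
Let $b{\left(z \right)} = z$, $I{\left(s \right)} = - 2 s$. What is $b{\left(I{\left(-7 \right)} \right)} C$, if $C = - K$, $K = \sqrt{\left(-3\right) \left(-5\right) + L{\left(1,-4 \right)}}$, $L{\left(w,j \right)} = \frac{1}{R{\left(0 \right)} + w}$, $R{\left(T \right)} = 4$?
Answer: $- \frac{28 \sqrt{95}}{5} \approx -54.582$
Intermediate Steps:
$L{\left(w,j \right)} = \frac{1}{4 + w}$
$K = \frac{2 \sqrt{95}}{5}$ ($K = \sqrt{\left(-3\right) \left(-5\right) + \frac{1}{4 + 1}} = \sqrt{15 + \frac{1}{5}} = \sqrt{\frac{76}{5}} = \frac{2 \sqrt{95}}{5} \approx 3.8987$)
$C = - \frac{2 \sqrt{95}}{5} \approx -3.8987$
$b{\left(I{\left(-7 \right)} \right)} C = \left(-2\right) \left(-7\right) \left(- \frac{2 \sqrt{95}}{5}\right) = 14 \left(- \frac{2 \sqrt{95}}{5}\right) = - \frac{28 \sqrt{95}}{5}$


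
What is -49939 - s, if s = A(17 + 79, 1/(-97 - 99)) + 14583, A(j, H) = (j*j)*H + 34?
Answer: -3160940/49 ≈ -64509.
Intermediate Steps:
A(j, H) = 34 + H*j² (A(j, H) = j²*H + 34 = H*j² + 34 = 34 + H*j²)
s = 713929/49 (s = (34 + (17 + 79)²/(-97 - 99)) + 14583 = (34 + 96²/(-196)) + 14583 = (34 - 1/196*9216) + 14583 = (34 - 2304/49) + 14583 = -638/49 + 14583 = 713929/49 ≈ 14570.)
-49939 - s = -49939 - 1*713929/49 = -49939 - 713929/49 = -3160940/49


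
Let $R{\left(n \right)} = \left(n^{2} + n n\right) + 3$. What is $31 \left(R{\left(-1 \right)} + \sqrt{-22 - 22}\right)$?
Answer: $155 + 62 i \sqrt{11} \approx 155.0 + 205.63 i$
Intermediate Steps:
$R{\left(n \right)} = 3 + 2 n^{2}$ ($R{\left(n \right)} = \left(n^{2} + n^{2}\right) + 3 = 2 n^{2} + 3 = 3 + 2 n^{2}$)
$31 \left(R{\left(-1 \right)} + \sqrt{-22 - 22}\right) = 31 \left(\left(3 + 2 \left(-1\right)^{2}\right) + \sqrt{-22 - 22}\right) = 31 \left(\left(3 + 2 \cdot 1\right) + \sqrt{-44}\right) = 31 \left(\left(3 + 2\right) + 2 i \sqrt{11}\right) = 31 \left(5 + 2 i \sqrt{11}\right) = 155 + 62 i \sqrt{11}$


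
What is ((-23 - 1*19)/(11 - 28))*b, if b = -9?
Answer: -378/17 ≈ -22.235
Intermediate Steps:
((-23 - 1*19)/(11 - 28))*b = ((-23 - 1*19)/(11 - 28))*(-9) = ((-23 - 19)/(-17))*(-9) = -1/17*(-42)*(-9) = (42/17)*(-9) = -378/17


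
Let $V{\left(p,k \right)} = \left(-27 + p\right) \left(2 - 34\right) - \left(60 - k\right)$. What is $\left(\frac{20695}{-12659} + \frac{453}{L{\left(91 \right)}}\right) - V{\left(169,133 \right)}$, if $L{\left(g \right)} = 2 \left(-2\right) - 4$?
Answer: $\frac{446887025}{101272} \approx 4412.7$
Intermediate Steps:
$L{\left(g \right)} = -8$ ($L{\left(g \right)} = -4 - 4 = -8$)
$V{\left(p,k \right)} = 804 + k - 32 p$ ($V{\left(p,k \right)} = \left(-27 + p\right) \left(-32\right) + \left(-60 + k\right) = \left(864 - 32 p\right) + \left(-60 + k\right) = 804 + k - 32 p$)
$\left(\frac{20695}{-12659} + \frac{453}{L{\left(91 \right)}}\right) - V{\left(169,133 \right)} = \left(\frac{20695}{-12659} + \frac{453}{-8}\right) - \left(804 + 133 - 5408\right) = \left(20695 \left(- \frac{1}{12659}\right) + 453 \left(- \frac{1}{8}\right)\right) - \left(804 + 133 - 5408\right) = \left(- \frac{20695}{12659} - \frac{453}{8}\right) - -4471 = - \frac{5900087}{101272} + 4471 = \frac{446887025}{101272}$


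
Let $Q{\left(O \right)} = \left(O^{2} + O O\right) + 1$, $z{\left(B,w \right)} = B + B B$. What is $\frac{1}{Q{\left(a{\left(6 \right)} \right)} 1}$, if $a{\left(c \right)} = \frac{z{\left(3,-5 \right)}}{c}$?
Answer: $\frac{1}{9} \approx 0.11111$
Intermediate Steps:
$z{\left(B,w \right)} = B + B^{2}$
$a{\left(c \right)} = \frac{12}{c}$ ($a{\left(c \right)} = \frac{3 \left(1 + 3\right)}{c} = \frac{3 \cdot 4}{c} = \frac{12}{c}$)
$Q{\left(O \right)} = 1 + 2 O^{2}$ ($Q{\left(O \right)} = \left(O^{2} + O^{2}\right) + 1 = 2 O^{2} + 1 = 1 + 2 O^{2}$)
$\frac{1}{Q{\left(a{\left(6 \right)} \right)} 1} = \frac{1}{\left(1 + 2 \left(\frac{12}{6}\right)^{2}\right) 1} = \frac{1}{\left(1 + 2 \left(12 \cdot \frac{1}{6}\right)^{2}\right) 1} = \frac{1}{\left(1 + 2 \cdot 2^{2}\right) 1} = \frac{1}{\left(1 + 2 \cdot 4\right) 1} = \frac{1}{\left(1 + 8\right) 1} = \frac{1}{9 \cdot 1} = \frac{1}{9}$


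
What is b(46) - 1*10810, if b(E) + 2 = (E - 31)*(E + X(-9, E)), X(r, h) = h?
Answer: -9432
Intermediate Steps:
b(E) = -2 + 2*E*(-31 + E) (b(E) = -2 + (E - 31)*(E + E) = -2 + (-31 + E)*(2*E) = -2 + 2*E*(-31 + E))
b(46) - 1*10810 = (-2 - 62*46 + 2*46**2) - 1*10810 = (-2 - 2852 + 2*2116) - 10810 = (-2 - 2852 + 4232) - 10810 = 1378 - 10810 = -9432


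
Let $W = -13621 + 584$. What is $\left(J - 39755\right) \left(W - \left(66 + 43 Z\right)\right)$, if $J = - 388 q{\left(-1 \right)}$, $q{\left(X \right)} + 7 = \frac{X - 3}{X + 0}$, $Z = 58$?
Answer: $601903827$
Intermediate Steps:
$q{\left(X \right)} = -7 + \frac{-3 + X}{X}$ ($q{\left(X \right)} = -7 + \frac{X - 3}{X + 0} = -7 + \frac{-3 + X}{X}$)
$W = -13037$
$J = 1164$ ($J = - 388 \left(-6 - \frac{3}{-1}\right) = - 388 \left(-6 - -3\right) = - 388 \left(-6 + 3\right) = \left(-388\right) \left(-3\right) = 1164$)
$\left(J - 39755\right) \left(W - \left(66 + 43 Z\right)\right) = \left(1164 - 39755\right) \left(-13037 - 2560\right) = - 38591 \left(-13037 - 2560\right) = \left(-38591\right) \left(-15597\right) = 601903827$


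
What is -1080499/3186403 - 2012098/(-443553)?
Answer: 539281502777/128485328169 ≈ 4.1972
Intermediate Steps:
-1080499/3186403 - 2012098/(-443553) = -1080499*1/3186403 - 2012098*(-1/443553) = -1080499/3186403 + 182918/40323 = 539281502777/128485328169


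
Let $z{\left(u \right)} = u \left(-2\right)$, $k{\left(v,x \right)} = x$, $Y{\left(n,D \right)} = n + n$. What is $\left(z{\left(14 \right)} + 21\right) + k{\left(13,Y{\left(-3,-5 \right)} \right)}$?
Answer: $-13$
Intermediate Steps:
$Y{\left(n,D \right)} = 2 n$
$z{\left(u \right)} = - 2 u$
$\left(z{\left(14 \right)} + 21\right) + k{\left(13,Y{\left(-3,-5 \right)} \right)} = \left(\left(-2\right) 14 + 21\right) + 2 \left(-3\right) = \left(-28 + 21\right) - 6 = -7 - 6 = -13$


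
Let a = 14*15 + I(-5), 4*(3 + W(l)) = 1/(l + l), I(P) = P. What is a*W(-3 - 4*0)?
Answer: -14965/24 ≈ -623.54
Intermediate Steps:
W(l) = -3 + 1/(8*l) (W(l) = -3 + 1/(4*(l + l)) = -3 + 1/(4*((2*l))) = -3 + (1/(2*l))/4 = -3 + 1/(8*l))
a = 205 (a = 14*15 - 5 = 210 - 5 = 205)
a*W(-3 - 4*0) = 205*(-3 + 1/(8*(-3 - 4*0))) = 205*(-3 + 1/(8*(-3 + 0))) = 205*(-3 + (⅛)/(-3)) = 205*(-3 + (⅛)*(-⅓)) = 205*(-3 - 1/24) = 205*(-73/24) = -14965/24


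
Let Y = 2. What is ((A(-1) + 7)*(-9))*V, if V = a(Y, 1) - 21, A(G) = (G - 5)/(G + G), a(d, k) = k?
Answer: 1800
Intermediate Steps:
A(G) = (-5 + G)/(2*G) (A(G) = (-5 + G)/((2*G)) = (-5 + G)*(1/(2*G)) = (-5 + G)/(2*G))
V = -20 (V = 1 - 21 = -20)
((A(-1) + 7)*(-9))*V = (((½)*(-5 - 1)/(-1) + 7)*(-9))*(-20) = (((½)*(-1)*(-6) + 7)*(-9))*(-20) = ((3 + 7)*(-9))*(-20) = (10*(-9))*(-20) = -90*(-20) = 1800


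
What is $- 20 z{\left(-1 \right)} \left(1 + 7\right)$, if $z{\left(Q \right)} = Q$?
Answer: $160$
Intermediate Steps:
$- 20 z{\left(-1 \right)} \left(1 + 7\right) = \left(-20\right) \left(-1\right) \left(1 + 7\right) = 20 \cdot 8 = 160$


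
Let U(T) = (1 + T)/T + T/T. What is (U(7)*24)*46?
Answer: 16560/7 ≈ 2365.7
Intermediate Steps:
U(T) = 1 + (1 + T)/T (U(T) = (1 + T)/T + 1 = 1 + (1 + T)/T)
(U(7)*24)*46 = ((2 + 1/7)*24)*46 = ((2 + ⅐)*24)*46 = ((15/7)*24)*46 = (360/7)*46 = 16560/7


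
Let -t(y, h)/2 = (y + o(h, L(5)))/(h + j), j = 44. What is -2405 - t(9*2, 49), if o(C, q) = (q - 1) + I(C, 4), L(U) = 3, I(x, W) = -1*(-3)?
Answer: -223619/93 ≈ -2404.5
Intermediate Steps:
I(x, W) = 3
o(C, q) = 2 + q (o(C, q) = (q - 1) + 3 = (-1 + q) + 3 = 2 + q)
t(y, h) = -2*(5 + y)/(44 + h) (t(y, h) = -2*(y + (2 + 3))/(h + 44) = -2*(y + 5)/(44 + h) = -2*(5 + y)/(44 + h))
-2405 - t(9*2, 49) = -2405 - 2*(-5 - 9*2)/(44 + 49) = -2405 - 2*(-5 - 1*18)/93 = -2405 - 2*(-5 - 18)/93 = -2405 - 2*(-23)/93 = -2405 - 1*(-46/93) = -2405 + 46/93 = -223619/93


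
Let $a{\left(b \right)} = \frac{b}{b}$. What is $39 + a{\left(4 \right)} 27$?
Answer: $66$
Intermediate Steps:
$a{\left(b \right)} = 1$
$39 + a{\left(4 \right)} 27 = 39 + 1 \cdot 27 = 39 + 27 = 66$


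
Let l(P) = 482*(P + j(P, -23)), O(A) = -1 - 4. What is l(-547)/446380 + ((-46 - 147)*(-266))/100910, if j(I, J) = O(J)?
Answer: -19661309/225221029 ≈ -0.087298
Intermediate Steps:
O(A) = -5
j(I, J) = -5
l(P) = -2410 + 482*P (l(P) = 482*(P - 5) = 482*(-5 + P) = -2410 + 482*P)
l(-547)/446380 + ((-46 - 147)*(-266))/100910 = (-2410 + 482*(-547))/446380 + ((-46 - 147)*(-266))/100910 = (-2410 - 263654)*(1/446380) - 193*(-266)*(1/100910) = -266064*1/446380 + 51338*(1/100910) = -66516/111595 + 25669/50455 = -19661309/225221029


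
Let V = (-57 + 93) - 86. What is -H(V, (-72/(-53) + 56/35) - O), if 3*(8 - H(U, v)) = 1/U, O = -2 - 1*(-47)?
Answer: -1201/150 ≈ -8.0067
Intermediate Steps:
O = 45 (O = -2 + 47 = 45)
V = -50 (V = 36 - 86 = -50)
H(U, v) = 8 - 1/(3*U)
-H(V, (-72/(-53) + 56/35) - O) = -(8 - 1/3/(-50)) = -(8 - 1/3*(-1/50)) = -(8 + 1/150) = -1*1201/150 = -1201/150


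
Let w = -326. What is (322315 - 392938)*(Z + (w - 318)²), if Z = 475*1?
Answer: -29323446453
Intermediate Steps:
Z = 475
(322315 - 392938)*(Z + (w - 318)²) = (322315 - 392938)*(475 + (-326 - 318)²) = -70623*(475 + (-644)²) = -70623*(475 + 414736) = -70623*415211 = -29323446453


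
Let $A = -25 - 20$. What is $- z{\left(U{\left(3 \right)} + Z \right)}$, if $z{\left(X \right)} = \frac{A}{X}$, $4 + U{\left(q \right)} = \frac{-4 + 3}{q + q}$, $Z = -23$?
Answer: $- \frac{270}{163} \approx -1.6564$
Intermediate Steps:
$U{\left(q \right)} = -4 - \frac{1}{2 q}$ ($U{\left(q \right)} = -4 + \frac{-4 + 3}{q + q} = -4 - \frac{1}{2 q}$)
$A = -45$
$z{\left(X \right)} = - \frac{45}{X}$
$- z{\left(U{\left(3 \right)} + Z \right)} = - \frac{-45}{\left(-4 - \frac{1}{2 \cdot 3}\right) - 23} = - \frac{-45}{\left(-4 - \frac{1}{6}\right) - 23} = - \frac{-45}{- \frac{25}{6} - 23} = - \frac{-45}{- \frac{163}{6}} = - \frac{\left(-45\right) \left(-6\right)}{163} = \left(-1\right) \frac{270}{163} = - \frac{270}{163}$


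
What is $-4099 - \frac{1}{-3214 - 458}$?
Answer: $- \frac{15051527}{3672} \approx -4099.0$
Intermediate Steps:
$-4099 - \frac{1}{-3214 - 458} = -4099 - \frac{1}{-3672} = -4099 - - \frac{1}{3672} = -4099 + \frac{1}{3672} = - \frac{15051527}{3672}$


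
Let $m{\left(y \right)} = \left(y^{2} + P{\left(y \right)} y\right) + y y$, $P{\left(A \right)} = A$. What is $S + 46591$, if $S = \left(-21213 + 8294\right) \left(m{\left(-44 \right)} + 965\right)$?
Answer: $-87453796$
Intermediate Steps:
$m{\left(y \right)} = 3 y^{2}$ ($m{\left(y \right)} = \left(y^{2} + y y\right) + y y = \left(y^{2} + y^{2}\right) + y^{2} = 2 y^{2} + y^{2} = 3 y^{2}$)
$S = -87500387$ ($S = \left(-21213 + 8294\right) \left(3 \left(-44\right)^{2} + 965\right) = - 12919 \left(3 \cdot 1936 + 965\right) = - 12919 \left(5808 + 965\right) = \left(-12919\right) 6773 = -87500387$)
$S + 46591 = -87500387 + 46591 = -87453796$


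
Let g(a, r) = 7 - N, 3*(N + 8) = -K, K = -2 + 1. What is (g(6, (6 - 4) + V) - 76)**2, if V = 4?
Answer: 33856/9 ≈ 3761.8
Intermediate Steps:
K = -1
N = -23/3 (N = -8 + (-1*(-1))/3 = -8 + (1/3)*1 = -8 + 1/3 = -23/3 ≈ -7.6667)
g(a, r) = 44/3 (g(a, r) = 7 - 1*(-23/3) = 7 + 23/3 = 44/3)
(g(6, (6 - 4) + V) - 76)**2 = (44/3 - 76)**2 = (-184/3)**2 = 33856/9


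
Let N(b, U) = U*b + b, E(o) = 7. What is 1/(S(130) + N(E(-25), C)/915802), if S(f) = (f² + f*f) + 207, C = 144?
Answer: 915802/31143679629 ≈ 2.9406e-5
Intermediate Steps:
S(f) = 207 + 2*f² (S(f) = (f² + f²) + 207 = 2*f² + 207 = 207 + 2*f²)
N(b, U) = b + U*b
1/(S(130) + N(E(-25), C)/915802) = 1/((207 + 2*130²) + (7*(1 + 144))/915802) = 1/((207 + 2*16900) + (7*145)*(1/915802)) = 1/((207 + 33800) + 1015*(1/915802)) = 1/(34007 + 1015/915802) = 1/(31143679629/915802) = 915802/31143679629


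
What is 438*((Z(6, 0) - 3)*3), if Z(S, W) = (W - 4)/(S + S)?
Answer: -4380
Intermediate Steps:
Z(S, W) = (-4 + W)/(2*S) (Z(S, W) = (-4 + W)/((2*S)) = (-4 + W)*(1/(2*S)) = (-4 + W)/(2*S))
438*((Z(6, 0) - 3)*3) = 438*(((½)*(-4 + 0)/6 - 3)*3) = 438*(((½)*(⅙)*(-4) - 3)*3) = 438*((-⅓ - 3)*3) = 438*(-10/3*3) = 438*(-10) = -4380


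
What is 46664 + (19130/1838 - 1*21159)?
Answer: 23448660/919 ≈ 25515.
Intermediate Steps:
46664 + (19130/1838 - 1*21159) = 46664 + (19130*(1/1838) - 21159) = 46664 + (9565/919 - 21159) = 46664 - 19435556/919 = 23448660/919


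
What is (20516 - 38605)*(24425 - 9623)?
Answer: -267753378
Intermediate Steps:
(20516 - 38605)*(24425 - 9623) = -18089*14802 = -267753378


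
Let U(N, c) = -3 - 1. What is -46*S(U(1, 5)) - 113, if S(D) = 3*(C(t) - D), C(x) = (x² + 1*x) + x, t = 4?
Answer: -3977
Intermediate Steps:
C(x) = x² + 2*x (C(x) = (x² + x) + x = (x + x²) + x = x² + 2*x)
U(N, c) = -4
S(D) = 72 - 3*D (S(D) = 3*(4*(2 + 4) - D) = 3*(4*6 - D) = 3*(24 - D) = 72 - 3*D)
-46*S(U(1, 5)) - 113 = -46*(72 - 3*(-4)) - 113 = -46*(72 + 12) - 113 = -46*84 - 113 = -3864 - 113 = -3977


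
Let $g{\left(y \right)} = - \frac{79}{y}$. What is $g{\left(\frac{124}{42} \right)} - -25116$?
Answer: $\frac{1555533}{62} \approx 25089.0$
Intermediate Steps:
$g{\left(\frac{124}{42} \right)} - -25116 = - \frac{79}{124 \cdot \frac{1}{42}} - -25116 = - \frac{79}{124 \cdot \frac{1}{42}} + 25116 = - \frac{79}{\frac{62}{21}} + 25116 = \left(-79\right) \frac{21}{62} + 25116 = - \frac{1659}{62} + 25116 = \frac{1555533}{62}$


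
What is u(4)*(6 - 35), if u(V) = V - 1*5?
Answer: 29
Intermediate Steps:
u(V) = -5 + V (u(V) = V - 5 = -5 + V)
u(4)*(6 - 35) = (-5 + 4)*(6 - 35) = -1*(-29) = 29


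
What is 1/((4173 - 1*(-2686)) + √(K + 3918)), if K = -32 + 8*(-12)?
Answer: 6859/47042091 - √3790/47042091 ≈ 0.00014450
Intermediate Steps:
K = -128 (K = -32 - 96 = -128)
1/((4173 - 1*(-2686)) + √(K + 3918)) = 1/((4173 - 1*(-2686)) + √(-128 + 3918)) = 1/((4173 + 2686) + √3790) = 1/(6859 + √3790)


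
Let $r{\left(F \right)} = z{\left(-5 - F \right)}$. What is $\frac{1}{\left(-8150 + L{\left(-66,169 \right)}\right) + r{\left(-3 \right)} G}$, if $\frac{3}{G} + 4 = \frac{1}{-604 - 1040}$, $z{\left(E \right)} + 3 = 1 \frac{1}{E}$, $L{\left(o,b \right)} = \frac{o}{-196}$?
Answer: $- \frac{644546}{5251141183} \approx -0.00012274$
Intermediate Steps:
$L{\left(o,b \right)} = - \frac{o}{196}$ ($L{\left(o,b \right)} = o \left(- \frac{1}{196}\right) = - \frac{o}{196}$)
$z{\left(E \right)} = -3 + \frac{1}{E}$ ($z{\left(E \right)} = -3 + 1 \frac{1}{E} = -3 + \frac{1}{E}$)
$r{\left(F \right)} = -3 + \frac{1}{-5 - F}$
$G = - \frac{4932}{6577}$ ($G = \frac{3}{-4 + \frac{1}{-604 - 1040}} = \frac{3}{-4 + \frac{1}{-1644}} = \frac{3}{-4 - \frac{1}{1644}} = \frac{3}{- \frac{6577}{1644}} = 3 \left(- \frac{1644}{6577}\right) = - \frac{4932}{6577} \approx -0.74989$)
$\frac{1}{\left(-8150 + L{\left(-66,169 \right)}\right) + r{\left(-3 \right)} G} = \frac{1}{\left(-8150 - - \frac{33}{98}\right) + \frac{-16 - -9}{5 - 3} \left(- \frac{4932}{6577}\right)} = \frac{1}{\left(-8150 + \frac{33}{98}\right) + \frac{-16 + 9}{2} \left(- \frac{4932}{6577}\right)} = \frac{1}{- \frac{798667}{98} + \frac{1}{2} \left(-7\right) \left(- \frac{4932}{6577}\right)} = \frac{1}{- \frac{798667}{98} - - \frac{17262}{6577}} = \frac{1}{- \frac{798667}{98} + \frac{17262}{6577}} = \frac{1}{- \frac{5251141183}{644546}} = - \frac{644546}{5251141183}$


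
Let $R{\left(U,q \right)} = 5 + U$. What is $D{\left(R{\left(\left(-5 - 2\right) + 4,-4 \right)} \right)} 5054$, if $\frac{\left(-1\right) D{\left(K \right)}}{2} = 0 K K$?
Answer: $0$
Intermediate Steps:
$D{\left(K \right)} = 0$ ($D{\left(K \right)} = - 2 \cdot 0 K K = - 2 \cdot 0 K = \left(-2\right) 0 = 0$)
$D{\left(R{\left(\left(-5 - 2\right) + 4,-4 \right)} \right)} 5054 = 0 \cdot 5054 = 0$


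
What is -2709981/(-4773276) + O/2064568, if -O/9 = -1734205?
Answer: 202261343443/24885739608 ≈ 8.1276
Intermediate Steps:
O = 15607845 (O = -9*(-1734205) = 15607845)
-2709981/(-4773276) + O/2064568 = -2709981/(-4773276) + 15607845/2064568 = -2709981*(-1/4773276) + 15607845*(1/2064568) = 301109/530364 + 1418895/187688 = 202261343443/24885739608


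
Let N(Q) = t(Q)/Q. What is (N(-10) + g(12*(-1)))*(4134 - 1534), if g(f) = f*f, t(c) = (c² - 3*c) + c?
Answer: 343200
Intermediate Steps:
t(c) = c² - 2*c
g(f) = f²
N(Q) = -2 + Q (N(Q) = (Q*(-2 + Q))/Q = -2 + Q)
(N(-10) + g(12*(-1)))*(4134 - 1534) = ((-2 - 10) + (12*(-1))²)*(4134 - 1534) = (-12 + (-12)²)*2600 = (-12 + 144)*2600 = 132*2600 = 343200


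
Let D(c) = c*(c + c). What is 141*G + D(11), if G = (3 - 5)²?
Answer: 806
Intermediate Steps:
G = 4 (G = (-2)² = 4)
D(c) = 2*c² (D(c) = c*(2*c) = 2*c²)
141*G + D(11) = 141*4 + 2*11² = 564 + 2*121 = 564 + 242 = 806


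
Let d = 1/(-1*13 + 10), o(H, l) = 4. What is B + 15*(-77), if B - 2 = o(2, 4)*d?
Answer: -3463/3 ≈ -1154.3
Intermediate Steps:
d = -⅓ (d = 1/(-13 + 10) = 1/(-3) = -⅓ ≈ -0.33333)
B = ⅔ (B = 2 + 4*(-⅓) = 2 - 4/3 = ⅔ ≈ 0.66667)
B + 15*(-77) = ⅔ + 15*(-77) = ⅔ - 1155 = -3463/3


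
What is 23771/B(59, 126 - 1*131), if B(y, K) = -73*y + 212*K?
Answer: -23771/5367 ≈ -4.4291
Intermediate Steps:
23771/B(59, 126 - 1*131) = 23771/(-73*59 + 212*(126 - 1*131)) = 23771/(-4307 + 212*(126 - 131)) = 23771/(-4307 + 212*(-5)) = 23771/(-4307 - 1060) = 23771/(-5367) = 23771*(-1/5367) = -23771/5367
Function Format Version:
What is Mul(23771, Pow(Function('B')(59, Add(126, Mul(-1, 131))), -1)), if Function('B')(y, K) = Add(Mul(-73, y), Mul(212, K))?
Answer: Rational(-23771, 5367) ≈ -4.4291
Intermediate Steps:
Mul(23771, Pow(Function('B')(59, Add(126, Mul(-1, 131))), -1)) = Mul(23771, Pow(Add(Mul(-73, 59), Mul(212, Add(126, Mul(-1, 131)))), -1)) = Mul(23771, Pow(Add(-4307, Mul(212, Add(126, -131))), -1)) = Mul(23771, Pow(Add(-4307, Mul(212, -5)), -1)) = Mul(23771, Pow(Add(-4307, -1060), -1)) = Mul(23771, Pow(-5367, -1)) = Mul(23771, Rational(-1, 5367)) = Rational(-23771, 5367)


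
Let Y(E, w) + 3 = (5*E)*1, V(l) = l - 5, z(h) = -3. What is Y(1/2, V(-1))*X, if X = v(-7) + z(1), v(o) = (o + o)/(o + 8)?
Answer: 17/2 ≈ 8.5000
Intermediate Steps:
v(o) = 2*o/(8 + o) (v(o) = (2*o)/(8 + o) = 2*o/(8 + o))
V(l) = -5 + l
Y(E, w) = -3 + 5*E (Y(E, w) = -3 + (5*E)*1 = -3 + 5*E)
X = -17 (X = 2*(-7)/(8 - 7) - 3 = 2*(-7)/1 - 3 = 2*(-7)*1 - 3 = -14 - 3 = -17)
Y(1/2, V(-1))*X = (-3 + 5*(1/2))*(-17) = (-3 + 5*(1*(½)))*(-17) = (-3 + 5*(½))*(-17) = (-3 + 5/2)*(-17) = -½*(-17) = 17/2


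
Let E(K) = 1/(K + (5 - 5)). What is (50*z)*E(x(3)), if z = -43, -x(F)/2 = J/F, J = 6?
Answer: 1075/2 ≈ 537.50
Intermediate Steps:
x(F) = -12/F
E(K) = 1/K (E(K) = 1/(K + 0) = 1/K)
(50*z)*E(x(3)) = (50*(-43))/((-12/3)) = -2150/((-12*1/3)) = -2150/(-4) = -2150*(-1/4) = 1075/2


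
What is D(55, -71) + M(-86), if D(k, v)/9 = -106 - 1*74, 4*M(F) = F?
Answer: -3283/2 ≈ -1641.5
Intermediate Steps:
M(F) = F/4
D(k, v) = -1620 (D(k, v) = 9*(-106 - 1*74) = 9*(-106 - 74) = 9*(-180) = -1620)
D(55, -71) + M(-86) = -1620 + (¼)*(-86) = -1620 - 43/2 = -3283/2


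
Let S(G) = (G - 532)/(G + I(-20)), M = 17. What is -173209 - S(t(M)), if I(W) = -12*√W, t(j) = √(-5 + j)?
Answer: 2*(133 - 86605*√3 + 1039254*I*√5)/(√3 - 12*I*√5) ≈ -1.7321e+5 + 9.8078*I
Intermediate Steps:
S(G) = (-532 + G)/(G - 24*I*√5) (S(G) = (G - 532)/(G - 24*I*√5) = (-532 + G)/(G - 24*I*√5))
-173209 - S(t(M)) = -173209 - (-532 + √(-5 + 17))/(√(-5 + 17) - 24*I*√5) = -173209 - (-532 + √12)/(√12 - 24*I*√5) = -173209 - (-532 + 2*√3)/(2*√3 - 24*I*√5)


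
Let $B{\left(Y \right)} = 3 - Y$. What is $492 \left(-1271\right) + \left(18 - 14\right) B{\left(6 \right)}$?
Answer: $-625344$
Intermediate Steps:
$492 \left(-1271\right) + \left(18 - 14\right) B{\left(6 \right)} = 492 \left(-1271\right) + \left(18 - 14\right) \left(3 - 6\right) = -625332 + 4 \left(3 - 6\right) = -625332 + 4 \left(-3\right) = -625332 - 12 = -625344$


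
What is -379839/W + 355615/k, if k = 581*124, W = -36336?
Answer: 3357228963/218149232 ≈ 15.390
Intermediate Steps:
k = 72044
-379839/W + 355615/k = -379839/(-36336) + 355615/72044 = -379839*(-1/36336) + 355615*(1/72044) = 126613/12112 + 355615/72044 = 3357228963/218149232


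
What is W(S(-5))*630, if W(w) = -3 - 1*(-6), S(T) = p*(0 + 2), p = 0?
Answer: 1890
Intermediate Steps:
S(T) = 0 (S(T) = 0*(0 + 2) = 0*2 = 0)
W(w) = 3 (W(w) = -3 + 6 = 3)
W(S(-5))*630 = 3*630 = 1890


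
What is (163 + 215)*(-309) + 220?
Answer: -116582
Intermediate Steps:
(163 + 215)*(-309) + 220 = 378*(-309) + 220 = -116802 + 220 = -116582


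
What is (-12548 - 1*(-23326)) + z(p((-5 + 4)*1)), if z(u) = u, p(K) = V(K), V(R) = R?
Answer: 10777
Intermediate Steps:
p(K) = K
(-12548 - 1*(-23326)) + z(p((-5 + 4)*1)) = (-12548 - 1*(-23326)) + (-5 + 4)*1 = (-12548 + 23326) - 1*1 = 10778 - 1 = 10777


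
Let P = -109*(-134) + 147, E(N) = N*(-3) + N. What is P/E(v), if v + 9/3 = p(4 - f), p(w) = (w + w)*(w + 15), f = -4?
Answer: -14753/730 ≈ -20.210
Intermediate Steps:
p(w) = 2*w*(15 + w) (p(w) = (2*w)*(15 + w) = 2*w*(15 + w))
v = 365 (v = -3 + 2*(4 - 1*(-4))*(15 + (4 - 1*(-4))) = -3 + 2*(4 + 4)*(15 + (4 + 4)) = -3 + 2*8*(15 + 8) = -3 + 2*8*23 = -3 + 368 = 365)
E(N) = -2*N (E(N) = -3*N + N = -2*N)
P = 14753 (P = 14606 + 147 = 14753)
P/E(v) = 14753/((-2*365)) = 14753/(-730) = 14753*(-1/730) = -14753/730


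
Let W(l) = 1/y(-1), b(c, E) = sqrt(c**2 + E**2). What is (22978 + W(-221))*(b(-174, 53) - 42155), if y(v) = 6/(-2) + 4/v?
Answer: -6780420975/7 + 160845*sqrt(33085)/7 ≈ -9.6445e+8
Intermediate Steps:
y(v) = -3 + 4/v (y(v) = 6*(-1/2) + 4/v = -3 + 4/v)
b(c, E) = sqrt(E**2 + c**2)
W(l) = -1/7 (W(l) = 1/(-3 + 4/(-1)) = 1/(-3 + 4*(-1)) = 1/(-3 - 4) = 1/(-7) = -1/7)
(22978 + W(-221))*(b(-174, 53) - 42155) = (22978 - 1/7)*(sqrt(53**2 + (-174)**2) - 42155) = 160845*(sqrt(2809 + 30276) - 42155)/7 = 160845*(sqrt(33085) - 42155)/7 = 160845*(-42155 + sqrt(33085))/7 = -6780420975/7 + 160845*sqrt(33085)/7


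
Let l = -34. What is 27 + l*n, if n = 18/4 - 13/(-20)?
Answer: -1481/10 ≈ -148.10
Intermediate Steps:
n = 103/20 (n = 18*(1/4) - 13*(-1/20) = 9/2 + 13/20 = 103/20 ≈ 5.1500)
27 + l*n = 27 - 34*103/20 = 27 - 1751/10 = -1481/10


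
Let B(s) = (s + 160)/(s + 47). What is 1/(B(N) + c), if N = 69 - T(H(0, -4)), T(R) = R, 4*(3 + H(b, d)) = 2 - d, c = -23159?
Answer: -235/5441904 ≈ -4.3183e-5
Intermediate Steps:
H(b, d) = -5/2 - d/4 (H(b, d) = -3 + (2 - d)/4 = -3 + (½ - d/4) = -5/2 - d/4)
N = 141/2 (N = 69 - (-5/2 - ¼*(-4)) = 69 - (-5/2 + 1) = 69 - 1*(-3/2) = 69 + 3/2 = 141/2 ≈ 70.500)
B(s) = (160 + s)/(47 + s)
1/(B(N) + c) = 1/((160 + 141/2)/(47 + 141/2) - 23159) = 1/((461/2)/(235/2) - 23159) = 1/((2/235)*(461/2) - 23159) = 1/(461/235 - 23159) = 1/(-5441904/235) = -235/5441904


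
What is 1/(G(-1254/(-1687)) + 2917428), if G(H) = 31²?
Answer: 1/2918389 ≈ 3.4265e-7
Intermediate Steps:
G(H) = 961
1/(G(-1254/(-1687)) + 2917428) = 1/(961 + 2917428) = 1/2918389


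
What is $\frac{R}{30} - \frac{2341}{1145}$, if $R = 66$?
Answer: $\frac{178}{1145} \approx 0.15546$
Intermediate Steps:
$\frac{R}{30} - \frac{2341}{1145} = \frac{66}{30} - \frac{2341}{1145} = 66 \cdot \frac{1}{30} - \frac{2341}{1145} = \frac{11}{5} - \frac{2341}{1145} = \frac{178}{1145}$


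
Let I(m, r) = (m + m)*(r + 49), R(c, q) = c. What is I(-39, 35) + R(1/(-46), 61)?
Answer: -301393/46 ≈ -6552.0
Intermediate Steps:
I(m, r) = 2*m*(49 + r) (I(m, r) = (2*m)*(49 + r) = 2*m*(49 + r))
I(-39, 35) + R(1/(-46), 61) = 2*(-39)*(49 + 35) + 1/(-46) = 2*(-39)*84 - 1/46 = -6552 - 1/46 = -301393/46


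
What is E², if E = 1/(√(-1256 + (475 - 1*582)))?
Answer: -1/1363 ≈ -0.00073368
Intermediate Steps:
E = -I*√1363/1363 (E = 1/(√(-1256 + (475 - 582))) = 1/(√(-1256 - 107)) = 1/(√(-1363)) = 1/(I*√1363) = -I*√1363/1363 ≈ -0.027086*I)
E² = (-I*√1363/1363)² = -1/1363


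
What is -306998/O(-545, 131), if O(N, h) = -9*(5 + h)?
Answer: 153499/612 ≈ 250.82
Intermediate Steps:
O(N, h) = -45 - 9*h
-306998/O(-545, 131) = -306998/(-45 - 9*131) = -306998/(-45 - 1179) = -306998/(-1224) = -306998*(-1/1224) = 153499/612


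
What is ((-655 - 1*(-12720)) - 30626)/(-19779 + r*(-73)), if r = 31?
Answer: 18561/22042 ≈ 0.84207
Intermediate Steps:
((-655 - 1*(-12720)) - 30626)/(-19779 + r*(-73)) = ((-655 - 1*(-12720)) - 30626)/(-19779 + 31*(-73)) = ((-655 + 12720) - 30626)/(-19779 - 2263) = (12065 - 30626)/(-22042) = -18561*(-1/22042) = 18561/22042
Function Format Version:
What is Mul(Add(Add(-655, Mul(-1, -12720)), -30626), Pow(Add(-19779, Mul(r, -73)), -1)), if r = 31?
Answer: Rational(18561, 22042) ≈ 0.84207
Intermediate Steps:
Mul(Add(Add(-655, Mul(-1, -12720)), -30626), Pow(Add(-19779, Mul(r, -73)), -1)) = Mul(Add(Add(-655, Mul(-1, -12720)), -30626), Pow(Add(-19779, Mul(31, -73)), -1)) = Mul(Add(Add(-655, 12720), -30626), Pow(Add(-19779, -2263), -1)) = Mul(Add(12065, -30626), Pow(-22042, -1)) = Mul(-18561, Rational(-1, 22042)) = Rational(18561, 22042)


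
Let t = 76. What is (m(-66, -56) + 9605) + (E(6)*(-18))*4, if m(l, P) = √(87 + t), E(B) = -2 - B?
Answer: 10181 + √163 ≈ 10194.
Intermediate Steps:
m(l, P) = √163 (m(l, P) = √(87 + 76) = √163)
(m(-66, -56) + 9605) + (E(6)*(-18))*4 = (√163 + 9605) + ((-2 - 1*6)*(-18))*4 = (9605 + √163) + ((-2 - 6)*(-18))*4 = (9605 + √163) - 8*(-18)*4 = (9605 + √163) + 144*4 = (9605 + √163) + 576 = 10181 + √163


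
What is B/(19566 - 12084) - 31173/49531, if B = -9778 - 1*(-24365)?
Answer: 16871459/12778998 ≈ 1.3202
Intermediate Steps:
B = 14587 (B = -9778 + 24365 = 14587)
B/(19566 - 12084) - 31173/49531 = 14587/(19566 - 12084) - 31173/49531 = 14587/7482 - 31173*1/49531 = 14587*(1/7482) - 31173/49531 = 503/258 - 31173/49531 = 16871459/12778998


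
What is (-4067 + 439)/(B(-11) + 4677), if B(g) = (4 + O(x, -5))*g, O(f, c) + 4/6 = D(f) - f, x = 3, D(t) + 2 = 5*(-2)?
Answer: -2721/3604 ≈ -0.75499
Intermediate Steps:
D(t) = -12 (D(t) = -2 + 5*(-2) = -2 - 10 = -12)
O(f, c) = -38/3 - f (O(f, c) = -⅔ + (-12 - f) = -38/3 - f)
B(g) = -35*g/3 (B(g) = (4 + (-38/3 - 1*3))*g = (4 + (-38/3 - 3))*g = (4 - 47/3)*g = -35*g/3)
(-4067 + 439)/(B(-11) + 4677) = (-4067 + 439)/(-35/3*(-11) + 4677) = -3628/(385/3 + 4677) = -3628/14416/3 = -3628*3/14416 = -2721/3604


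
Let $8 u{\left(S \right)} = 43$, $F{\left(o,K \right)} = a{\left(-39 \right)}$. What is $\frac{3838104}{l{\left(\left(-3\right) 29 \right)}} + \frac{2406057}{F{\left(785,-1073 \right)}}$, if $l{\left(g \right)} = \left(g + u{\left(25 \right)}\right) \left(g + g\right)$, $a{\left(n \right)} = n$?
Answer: $- \frac{15121306667}{246181} \approx -61424.0$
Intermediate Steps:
$F{\left(o,K \right)} = -39$
$u{\left(S \right)} = \frac{43}{8}$ ($u{\left(S \right)} = \frac{1}{8} \cdot 43 = \frac{43}{8}$)
$l{\left(g \right)} = 2 g \left(\frac{43}{8} + g\right)$ ($l{\left(g \right)} = \left(g + \frac{43}{8}\right) \left(g + g\right) = \left(\frac{43}{8} + g\right) 2 g = 2 g \left(\frac{43}{8} + g\right)$)
$\frac{3838104}{l{\left(\left(-3\right) 29 \right)}} + \frac{2406057}{F{\left(785,-1073 \right)}} = \frac{3838104}{\frac{1}{4} \left(\left(-3\right) 29\right) \left(43 + 8 \left(\left(-3\right) 29\right)\right)} + \frac{2406057}{-39} = \frac{3838104}{\frac{1}{4} \left(-87\right) \left(43 + 8 \left(-87\right)\right)} + 2406057 \left(- \frac{1}{39}\right) = \frac{3838104}{\frac{1}{4} \left(-87\right) \left(43 - 696\right)} - \frac{802019}{13} = \frac{3838104}{\frac{1}{4} \left(-87\right) \left(-653\right)} - \frac{802019}{13} = \frac{3838104}{\frac{56811}{4}} - \frac{802019}{13} = 3838104 \cdot \frac{4}{56811} - \frac{802019}{13} = \frac{5117472}{18937} - \frac{802019}{13} = - \frac{15121306667}{246181}$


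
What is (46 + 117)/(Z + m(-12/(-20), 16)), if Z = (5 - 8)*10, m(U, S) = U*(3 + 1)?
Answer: -815/138 ≈ -5.9058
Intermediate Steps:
m(U, S) = 4*U (m(U, S) = U*4 = 4*U)
Z = -30 (Z = -3*10 = -30)
(46 + 117)/(Z + m(-12/(-20), 16)) = (46 + 117)/(-30 + 4*(-12/(-20))) = 163/(-30 + 4*(-12*(-1/20))) = 163/(-30 + 4*(⅗)) = 163/(-30 + 12/5) = 163/(-138/5) = 163*(-5/138) = -815/138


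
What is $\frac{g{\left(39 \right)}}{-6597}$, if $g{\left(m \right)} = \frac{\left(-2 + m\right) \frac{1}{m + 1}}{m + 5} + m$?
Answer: $- \frac{68677}{11610720} \approx -0.005915$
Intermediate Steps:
$g{\left(m \right)} = m + \frac{-2 + m}{\left(1 + m\right) \left(5 + m\right)}$ ($g{\left(m \right)} = \frac{\left(-2 + m\right) \frac{1}{1 + m}}{5 + m} + m = \frac{\frac{1}{1 + m} \left(-2 + m\right)}{5 + m} + m = \frac{-2 + m}{\left(1 + m\right) \left(5 + m\right)} + m = m + \frac{-2 + m}{\left(1 + m\right) \left(5 + m\right)}$)
$\frac{g{\left(39 \right)}}{-6597} = \frac{\frac{1}{5 + 39^{2} + 6 \cdot 39} \left(-2 + 39^{3} + 6 \cdot 39 + 6 \cdot 39^{2}\right)}{-6597} = \frac{-2 + 59319 + 234 + 6 \cdot 1521}{5 + 1521 + 234} \left(- \frac{1}{6597}\right) = \frac{-2 + 59319 + 234 + 9126}{1760} \left(- \frac{1}{6597}\right) = \frac{1}{1760} \cdot 68677 \left(- \frac{1}{6597}\right) = \frac{68677}{1760} \left(- \frac{1}{6597}\right) = - \frac{68677}{11610720}$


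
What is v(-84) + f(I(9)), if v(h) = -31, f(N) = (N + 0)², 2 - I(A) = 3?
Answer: -30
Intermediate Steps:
I(A) = -1 (I(A) = 2 - 1*3 = 2 - 3 = -1)
f(N) = N²
v(-84) + f(I(9)) = -31 + (-1)² = -31 + 1 = -30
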